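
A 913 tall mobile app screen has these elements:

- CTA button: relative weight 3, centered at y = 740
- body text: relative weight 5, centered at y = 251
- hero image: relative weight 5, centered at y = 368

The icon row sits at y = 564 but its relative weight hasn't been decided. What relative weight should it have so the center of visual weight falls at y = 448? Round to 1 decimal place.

w ≈ 4.4

Known weights sum to 3 + 5 + 5 = 13; their moment is 3·740 + 5·251 + 5·368 = 5315.
Set Σw·y/Σw = 448: (5315 + 564w) = 448·(13 + w).
Rearranging, w·(564 − 448) = 448·13 − 5315 = 509, so w ≈ 509/116 = 4.39.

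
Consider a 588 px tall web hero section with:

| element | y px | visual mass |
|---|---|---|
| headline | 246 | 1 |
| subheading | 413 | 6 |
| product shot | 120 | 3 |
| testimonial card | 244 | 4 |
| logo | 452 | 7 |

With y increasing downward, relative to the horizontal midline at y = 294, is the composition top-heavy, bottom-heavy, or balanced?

bottom-heavy

Weights sum to 1 + 6 + 3 + 4 + 7 = 21.
Σw·y = 1·246 + 6·413 + 3·120 + 4·244 + 7·452 = 7224, so ȳ = 7224/21 ≈ 344.00.
344.0 lies below (larger y than) the midline 294, so the layout is bottom-heavy.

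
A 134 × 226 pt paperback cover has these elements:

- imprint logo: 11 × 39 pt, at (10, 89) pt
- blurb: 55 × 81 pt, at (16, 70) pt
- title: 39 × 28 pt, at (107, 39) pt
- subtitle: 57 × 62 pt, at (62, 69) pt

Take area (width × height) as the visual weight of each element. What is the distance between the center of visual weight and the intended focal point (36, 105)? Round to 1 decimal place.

≈ 38.8 pt

Areas: imprint logo 11·39 = 429, blurb 55·81 = 4455, title 39·28 = 1092, subtitle 57·62 = 3534. Total weight = 9510.
x: (429·10 + 4455·16 + 1092·107 + 3534·62) / 9510 = 411522 / 9510 ≈ 43.27
y: (429·89 + 4455·70 + 1092·39 + 3534·69) / 9510 = 636465 / 9510 ≈ 66.93
From (36, 105): dx = 7.27, dy = -38.07, so the distance is √(dx²+dy²) ≈ 38.76.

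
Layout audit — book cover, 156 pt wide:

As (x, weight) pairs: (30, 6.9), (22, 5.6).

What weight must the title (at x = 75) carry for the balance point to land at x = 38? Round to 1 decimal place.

Known weights sum to 6.9 + 5.6 = 12.5; their moment is 6.9·30 + 5.6·22 = 330.2.
For the centroid to hit 38: (330.2 + w·75) / (12.5 + w) = 38.
So w = (38·12.5 − 330.2)/(75 − 38) = 144.8/37 ≈ 3.91.

w ≈ 3.9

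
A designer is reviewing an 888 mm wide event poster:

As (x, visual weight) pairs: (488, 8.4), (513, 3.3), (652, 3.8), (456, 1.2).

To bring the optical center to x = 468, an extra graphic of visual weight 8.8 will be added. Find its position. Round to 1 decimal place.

New total weight: (8.4 + 3.3 + 3.8 + 1.2) + 8.8 = 25.5.
Along x: (8816.9 + 8.8·x) / 25.5 = 468 (existing moment 8.4·488 + 3.3·513 + 3.8·652 + 1.2·456 = 8816.9) ⇒ x = (11934.0 − 8816.9) / 8.8 ≈ 354.22.

x ≈ 354.2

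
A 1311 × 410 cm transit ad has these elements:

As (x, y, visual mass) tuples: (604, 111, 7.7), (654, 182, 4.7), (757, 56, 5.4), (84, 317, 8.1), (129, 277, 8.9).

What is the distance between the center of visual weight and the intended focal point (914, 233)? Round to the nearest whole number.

≈ 523 cm

Σw = 7.7 + 4.7 + 5.4 + 8.1 + 8.9 = 34.8.
x-moment: 7.7·604 + 4.7·654 + 5.4·757 + 8.1·84 + 8.9·129 = 13640.9; centroid 13640.9/34.8 ≈ 391.98.
y-moment: 7.7·111 + 4.7·182 + 5.4·56 + 8.1·317 + 8.9·277 = 7045.5; centroid 7045.5/34.8 ≈ 202.46.
Relative to (914, 233): Δ = (-522.02, -30.54); |Δ| = √(-522.02² + -30.54²) ≈ 522.91.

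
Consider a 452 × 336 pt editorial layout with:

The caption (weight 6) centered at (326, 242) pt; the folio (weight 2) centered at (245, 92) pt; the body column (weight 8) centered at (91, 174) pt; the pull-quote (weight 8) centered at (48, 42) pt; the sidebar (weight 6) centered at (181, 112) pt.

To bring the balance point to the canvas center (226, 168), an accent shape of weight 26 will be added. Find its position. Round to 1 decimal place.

(308.2, 206.6)

After adding the accent shape, total weight = 6 + 2 + 8 + 8 + 6 + 26 = 56.
x: need Σw·x = 56·226 = 12656. Existing = 6·326 + 2·245 + 8·91 + 8·48 + 6·181 = 4644. Remainder 8012 / 26 ≈ 308.15.
y: need Σw·y = 56·168 = 9408. Existing = 6·242 + 2·92 + 8·174 + 8·42 + 6·112 = 4036. Remainder 5372 / 26 ≈ 206.62.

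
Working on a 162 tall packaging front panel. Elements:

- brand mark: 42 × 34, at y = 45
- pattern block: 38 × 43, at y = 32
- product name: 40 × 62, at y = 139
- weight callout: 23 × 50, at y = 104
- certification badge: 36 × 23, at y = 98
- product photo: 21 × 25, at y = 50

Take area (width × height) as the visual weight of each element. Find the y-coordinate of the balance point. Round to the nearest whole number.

Areas: brand mark 42·34 = 1428, pattern block 38·43 = 1634, product name 40·62 = 2480, weight callout 23·50 = 1150, certification badge 36·23 = 828, product photo 21·25 = 525. Total weight = 8045.
y: moment 688262 / weight 8045 ≈ 85.55

y ≈ 86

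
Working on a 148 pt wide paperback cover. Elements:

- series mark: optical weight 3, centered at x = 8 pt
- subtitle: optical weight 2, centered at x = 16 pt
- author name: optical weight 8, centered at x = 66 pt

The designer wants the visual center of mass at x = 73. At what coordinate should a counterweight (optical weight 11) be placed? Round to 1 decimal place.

x ≈ 106.2

After adding the counterweight, total weight = 3 + 2 + 8 + 11 = 24.
Along x: (584 + 11·x) / 24 = 73 (existing moment 3·8 + 2·16 + 8·66 = 584) ⇒ x = (1752 − 584) / 11 ≈ 106.18.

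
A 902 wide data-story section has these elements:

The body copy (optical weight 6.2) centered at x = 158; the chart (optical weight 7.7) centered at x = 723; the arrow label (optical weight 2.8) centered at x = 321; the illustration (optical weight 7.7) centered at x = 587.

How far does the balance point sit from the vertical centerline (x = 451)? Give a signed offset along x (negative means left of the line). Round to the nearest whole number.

Total weight = 6.2 + 7.7 + 2.8 + 7.7 = 24.4.
Σw·x = 6.2·158 + 7.7·723 + 2.8·321 + 7.7·587 = 11965.4, so x̄ = 11965.4/24.4 ≈ 490.39.
Difference: 490.39 − 451 ≈ 39.39.

≈ 39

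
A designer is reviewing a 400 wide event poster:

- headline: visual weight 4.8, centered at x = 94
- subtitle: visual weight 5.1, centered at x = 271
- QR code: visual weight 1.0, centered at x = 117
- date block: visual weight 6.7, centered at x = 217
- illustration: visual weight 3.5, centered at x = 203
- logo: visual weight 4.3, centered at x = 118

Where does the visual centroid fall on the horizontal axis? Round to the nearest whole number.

Σw = 4.8 + 5.1 + 1.0 + 6.7 + 3.5 + 4.3 = 25.4.
Σw·x = 4622.1; x̄ = 4622.1/25.4 ≈ 181.97.

x ≈ 182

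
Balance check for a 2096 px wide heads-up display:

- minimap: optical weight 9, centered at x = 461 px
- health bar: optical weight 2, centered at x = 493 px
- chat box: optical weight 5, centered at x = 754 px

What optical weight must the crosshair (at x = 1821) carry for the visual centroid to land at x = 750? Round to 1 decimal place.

w ≈ 2.9

Fixed elements: Σw = 9 + 2 + 5 = 16, Σw·x = 9·461 + 2·493 + 5·754 = 8905.
Set Σw·x/Σw = 750: (8905 + 1821w) = 750·(16 + w).
Rearranging, w·(1821 − 750) = 750·16 − 8905 = 3095, so w ≈ 3095/1071 = 2.89.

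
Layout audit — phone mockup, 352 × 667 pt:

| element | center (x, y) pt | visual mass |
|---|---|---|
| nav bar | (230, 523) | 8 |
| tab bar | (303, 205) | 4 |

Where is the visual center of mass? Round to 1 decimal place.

Total weight = 8 + 4 = 12.
x-moment: 8·230 + 4·303 = 3052; centroid 3052/12 ≈ 254.33.
y-moment: 8·523 + 4·205 = 5004; centroid 5004/12 ≈ 417.00.

(254.3, 417.0)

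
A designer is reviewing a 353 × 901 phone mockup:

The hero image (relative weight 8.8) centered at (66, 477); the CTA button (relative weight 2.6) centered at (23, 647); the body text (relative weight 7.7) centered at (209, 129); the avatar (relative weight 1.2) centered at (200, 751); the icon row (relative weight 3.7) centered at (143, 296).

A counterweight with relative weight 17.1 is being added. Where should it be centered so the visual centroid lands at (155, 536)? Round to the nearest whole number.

New total weight: (8.8 + 2.6 + 7.7 + 1.2 + 3.7) + 17.1 = 41.1.
Along x: (3019.0 + 17.1·x) / 41.1 = 155 (existing moment 8.8·66 + 2.6·23 + 7.7·209 + 1.2·200 + 3.7·143 = 3019.0) ⇒ x = (6370.5 − 3019.0) / 17.1 ≈ 195.99.
Along y: (8869.5 + 17.1·y) / 41.1 = 536 (existing moment 8.8·477 + 2.6·647 + 7.7·129 + 1.2·751 + 3.7·296 = 8869.5) ⇒ y = (22029.6 − 8869.5) / 17.1 ≈ 769.60.

(196, 770)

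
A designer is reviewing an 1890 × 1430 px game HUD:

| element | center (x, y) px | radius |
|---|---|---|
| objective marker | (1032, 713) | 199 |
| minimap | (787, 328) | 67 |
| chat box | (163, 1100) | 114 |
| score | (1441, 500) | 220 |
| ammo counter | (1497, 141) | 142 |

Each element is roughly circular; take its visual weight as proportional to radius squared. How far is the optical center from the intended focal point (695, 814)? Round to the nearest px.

Weights ∝ r²: objective marker 199² = 39601, minimap 67² = 4489, chat box 114² = 12996, score 220² = 48400, ammo counter 142² = 20164; Σw = 125650.
x-moment: 39601·1032 + 4489·787 + 12996·163 + 48400·1441 + 20164·1497 = 146449331; centroid 146449331/125650 ≈ 1165.53.
y-moment: 39601·713 + 4489·328 + 12996·1100 + 48400·500 + 20164·141 = 71046629; centroid 71046629/125650 ≈ 565.43.
Relative to (695, 814): Δ = (470.53, -248.57); |Δ| = √(470.53² + -248.57²) ≈ 532.15.

≈ 532 px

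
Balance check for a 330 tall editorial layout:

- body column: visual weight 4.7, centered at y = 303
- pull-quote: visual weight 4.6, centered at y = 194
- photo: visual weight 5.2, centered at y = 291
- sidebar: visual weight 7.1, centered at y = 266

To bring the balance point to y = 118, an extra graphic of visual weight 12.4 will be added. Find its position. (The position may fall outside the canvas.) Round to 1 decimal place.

y ≈ -137.6

With the extra graphic, Σw becomes 4.7 + 4.6 + 5.2 + 7.1 + 12.4 = 34.0.
y: need Σw·y = 34.0·118 = 4012.0. Existing = 4.7·303 + 4.6·194 + 5.2·291 + 7.1·266 = 5718.3. Remainder -1706.3 / 12.4 ≈ -137.60.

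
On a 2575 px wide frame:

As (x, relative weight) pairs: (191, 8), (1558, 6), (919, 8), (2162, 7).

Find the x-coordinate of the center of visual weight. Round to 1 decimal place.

Σw = 8 + 6 + 8 + 7 = 29.
x-moment: 8·191 + 6·1558 + 8·919 + 7·2162 = 33362; centroid 33362/29 ≈ 1150.41.

x ≈ 1150.4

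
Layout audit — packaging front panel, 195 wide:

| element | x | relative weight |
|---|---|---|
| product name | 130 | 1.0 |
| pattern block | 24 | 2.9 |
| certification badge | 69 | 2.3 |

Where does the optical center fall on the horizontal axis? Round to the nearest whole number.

Σw = 1.0 + 2.9 + 2.3 = 6.2.
Σw·x = 1.0·130 + 2.9·24 + 2.3·69 = 358.3, so x̄ = 358.3/6.2 ≈ 57.79.

x ≈ 58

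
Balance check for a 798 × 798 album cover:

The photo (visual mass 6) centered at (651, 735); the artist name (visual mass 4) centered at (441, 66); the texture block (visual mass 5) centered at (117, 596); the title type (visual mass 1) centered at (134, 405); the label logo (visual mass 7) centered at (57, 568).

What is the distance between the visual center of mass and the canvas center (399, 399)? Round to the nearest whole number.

Total weight = 6 + 4 + 5 + 1 + 7 = 23.
x-moment: 6·651 + 4·441 + 5·117 + 1·134 + 7·57 = 6788; centroid 6788/23 ≈ 295.13.
y-moment: 6·735 + 4·66 + 5·596 + 1·405 + 7·568 = 12035; centroid 12035/23 ≈ 523.26.
From (399, 399): dx = -103.87, dy = 124.26, so the distance is √(dx²+dy²) ≈ 161.96.

≈ 162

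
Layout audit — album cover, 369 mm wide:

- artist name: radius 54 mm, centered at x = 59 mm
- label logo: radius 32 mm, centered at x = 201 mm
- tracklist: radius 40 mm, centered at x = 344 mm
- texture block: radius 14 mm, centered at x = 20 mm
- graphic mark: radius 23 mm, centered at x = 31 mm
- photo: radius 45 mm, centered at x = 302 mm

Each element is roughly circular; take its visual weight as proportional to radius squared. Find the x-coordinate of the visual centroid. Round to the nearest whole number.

r² weights: artist name 54² = 2916, label logo 32² = 1024, tracklist 40² = 1600, texture block 14² = 196, graphic mark 23² = 529, photo 45² = 2025. Total = 8290.
Σw·x = 2916·59 + 1024·201 + 1600·344 + 196·20 + 529·31 + 2025·302 = 1560137, so x̄ = 1560137/8290 ≈ 188.20.

x ≈ 188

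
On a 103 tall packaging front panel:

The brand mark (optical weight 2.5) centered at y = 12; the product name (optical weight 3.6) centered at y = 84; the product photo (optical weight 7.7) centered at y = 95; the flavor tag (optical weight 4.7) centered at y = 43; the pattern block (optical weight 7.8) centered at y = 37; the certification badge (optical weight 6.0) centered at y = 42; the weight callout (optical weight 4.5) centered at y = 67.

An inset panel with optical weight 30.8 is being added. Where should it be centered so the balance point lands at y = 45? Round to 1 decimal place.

New total weight: (2.5 + 3.6 + 7.7 + 4.7 + 7.8 + 6.0 + 4.5) + 30.8 = 67.6.
y: need Σw·y = 67.6·45 = 3042.0. Existing = 2.5·12 + 3.6·84 + 7.7·95 + 4.7·43 + 7.8·37 + 6.0·42 + 4.5·67 = 2108.1. Remainder 933.9 / 30.8 ≈ 30.32.

y ≈ 30.3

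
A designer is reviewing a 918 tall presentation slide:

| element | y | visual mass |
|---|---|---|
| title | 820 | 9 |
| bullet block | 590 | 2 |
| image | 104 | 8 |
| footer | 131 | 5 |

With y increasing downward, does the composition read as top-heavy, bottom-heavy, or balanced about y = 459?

Weights sum to 9 + 2 + 8 + 5 = 24.
y-moment: 9·820 + 2·590 + 8·104 + 5·131 = 10047; centroid 10047/24 ≈ 418.62.
418.6 lies above (smaller y than) the midline 459, so the layout is top-heavy.

top-heavy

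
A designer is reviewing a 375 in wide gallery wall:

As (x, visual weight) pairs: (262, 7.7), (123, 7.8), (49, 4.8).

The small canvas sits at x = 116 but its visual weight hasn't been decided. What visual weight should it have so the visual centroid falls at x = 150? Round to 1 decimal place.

w ≈ 4.9

Existing Σw = 20.3 (7.7 + 7.8 + 4.8); existing moment 7.7·262 + 7.8·123 + 4.8·49 = 3212.0.
Set Σw·x/Σw = 150: (3212.0 + 116w) = 150·(20.3 + w).
So w = (150·20.3 − 3212.0)/(116 − 150) = -167.0/-34 ≈ 4.91.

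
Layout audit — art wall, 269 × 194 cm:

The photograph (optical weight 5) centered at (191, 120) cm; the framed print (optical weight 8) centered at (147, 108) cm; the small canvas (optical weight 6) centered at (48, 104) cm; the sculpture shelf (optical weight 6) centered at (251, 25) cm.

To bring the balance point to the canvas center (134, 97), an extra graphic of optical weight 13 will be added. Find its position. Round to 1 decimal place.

With the extra graphic, Σw becomes 5 + 8 + 6 + 6 + 13 = 38.
x: need Σw·x = 38·134 = 5092. Existing = 5·191 + 8·147 + 6·48 + 6·251 = 3925. Remainder 1167 / 13 ≈ 89.77.
y: need Σw·y = 38·97 = 3686. Existing = 5·120 + 8·108 + 6·104 + 6·25 = 2238. Remainder 1448 / 13 ≈ 111.38.

(89.8, 111.4)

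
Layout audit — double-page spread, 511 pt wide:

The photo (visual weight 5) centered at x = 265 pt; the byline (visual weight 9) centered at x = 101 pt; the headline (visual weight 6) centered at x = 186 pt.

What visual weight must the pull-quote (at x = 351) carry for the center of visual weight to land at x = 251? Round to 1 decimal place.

w ≈ 16.7

Fixed elements: Σw = 5 + 9 + 6 = 20, Σw·x = 5·265 + 9·101 + 6·186 = 3350.
Balance at x = 251 requires (3350 + w·351) / (20 + w) = 251.
So w = (251·20 − 3350)/(351 − 251) = 1670/100 ≈ 16.70.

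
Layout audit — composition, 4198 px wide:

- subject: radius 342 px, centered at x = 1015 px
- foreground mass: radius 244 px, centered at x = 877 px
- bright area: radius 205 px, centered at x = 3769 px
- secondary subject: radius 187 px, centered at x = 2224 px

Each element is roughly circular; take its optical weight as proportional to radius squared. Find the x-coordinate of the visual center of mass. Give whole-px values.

x ≈ 1606

Weights ∝ r²: subject 342² = 116964, foreground mass 244² = 59536, bright area 205² = 42025, secondary subject 187² = 34969; Σw = 253494.
x: (116964·1015 + 59536·877 + 42025·3769 + 34969·2224) / 253494 = 407094813 / 253494 ≈ 1605.93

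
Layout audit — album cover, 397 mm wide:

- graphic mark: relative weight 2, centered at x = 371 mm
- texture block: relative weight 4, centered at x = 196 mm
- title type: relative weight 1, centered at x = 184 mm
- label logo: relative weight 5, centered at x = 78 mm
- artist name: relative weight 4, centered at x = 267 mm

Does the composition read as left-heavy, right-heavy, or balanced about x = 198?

balanced

Σw = 2 + 4 + 1 + 5 + 4 = 16.
x: (2·371 + 4·196 + 1·184 + 5·78 + 4·267) / 16 = 3168 / 16 ≈ 198.00
The centroid 198.00 matches the midline at 198, so the layout is balanced.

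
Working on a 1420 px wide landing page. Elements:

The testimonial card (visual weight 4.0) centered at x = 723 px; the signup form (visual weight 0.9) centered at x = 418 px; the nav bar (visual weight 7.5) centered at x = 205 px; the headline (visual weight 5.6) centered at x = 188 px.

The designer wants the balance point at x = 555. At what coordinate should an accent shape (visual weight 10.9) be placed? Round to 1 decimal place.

New total weight: (4.0 + 0.9 + 7.5 + 5.6) + 10.9 = 28.9.
x: need Σw·x = 28.9·555 = 16039.5. Existing = 4.0·723 + 0.9·418 + 7.5·205 + 5.6·188 = 5858.5. Remainder 10181.0 / 10.9 ≈ 934.04.

x ≈ 934.0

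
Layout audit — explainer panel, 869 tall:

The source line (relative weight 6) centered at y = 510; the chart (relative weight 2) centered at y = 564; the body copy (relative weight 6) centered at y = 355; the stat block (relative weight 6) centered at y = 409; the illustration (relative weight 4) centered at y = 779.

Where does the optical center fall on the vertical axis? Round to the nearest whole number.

Weights sum to 6 + 2 + 6 + 6 + 4 = 24.
Σw·y = 6·510 + 2·564 + 6·355 + 6·409 + 4·779 = 11888, so ȳ = 11888/24 ≈ 495.33.

y ≈ 495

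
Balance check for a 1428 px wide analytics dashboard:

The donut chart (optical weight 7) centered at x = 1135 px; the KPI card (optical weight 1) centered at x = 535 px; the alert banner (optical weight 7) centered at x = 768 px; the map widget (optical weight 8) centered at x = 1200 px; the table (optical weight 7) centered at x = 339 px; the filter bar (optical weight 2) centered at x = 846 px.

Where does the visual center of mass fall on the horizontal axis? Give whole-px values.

x ≈ 860

Weights sum to 7 + 1 + 7 + 8 + 7 + 2 = 32.
x-moment: 7·1135 + 1·535 + 7·768 + 8·1200 + 7·339 + 2·846 = 27521; centroid 27521/32 ≈ 860.03.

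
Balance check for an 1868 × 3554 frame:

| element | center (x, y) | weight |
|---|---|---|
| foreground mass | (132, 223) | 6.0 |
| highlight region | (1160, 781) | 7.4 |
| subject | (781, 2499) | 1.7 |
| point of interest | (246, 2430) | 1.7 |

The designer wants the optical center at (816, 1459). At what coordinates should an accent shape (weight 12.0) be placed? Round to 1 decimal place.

After adding the accent shape, total weight = 6.0 + 7.4 + 1.7 + 1.7 + 12.0 = 28.8.
x: need Σw·x = 28.8·816 = 23500.8. Existing = 6.0·132 + 7.4·1160 + 1.7·781 + 1.7·246 = 11121.9. Remainder 12378.9 / 12.0 ≈ 1031.58.
y: need Σw·y = 28.8·1459 = 42019.2. Existing = 6.0·223 + 7.4·781 + 1.7·2499 + 1.7·2430 = 15496.7. Remainder 26522.5 / 12.0 ≈ 2210.21.

(1031.6, 2210.2)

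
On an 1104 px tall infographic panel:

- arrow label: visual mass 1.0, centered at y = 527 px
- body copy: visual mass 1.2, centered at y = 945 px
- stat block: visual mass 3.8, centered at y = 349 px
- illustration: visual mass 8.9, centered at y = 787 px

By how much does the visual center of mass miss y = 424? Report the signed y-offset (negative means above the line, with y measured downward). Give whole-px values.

≈ 247 px

Total weight = 1.0 + 1.2 + 3.8 + 8.9 = 14.9.
y: (1.0·527 + 1.2·945 + 3.8·349 + 8.9·787) / 14.9 = 9991.5 / 14.9 ≈ 670.57
Against y = 424, that's 670.57 − 424 = 246.57.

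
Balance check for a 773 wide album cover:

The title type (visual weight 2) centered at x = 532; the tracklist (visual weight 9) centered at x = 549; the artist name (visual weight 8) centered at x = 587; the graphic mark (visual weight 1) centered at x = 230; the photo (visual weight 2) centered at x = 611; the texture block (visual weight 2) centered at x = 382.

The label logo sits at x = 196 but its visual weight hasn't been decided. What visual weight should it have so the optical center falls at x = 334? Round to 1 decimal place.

Known weights sum to 2 + 9 + 8 + 1 + 2 + 2 = 24; their moment is 2·532 + 9·549 + 8·587 + 1·230 + 2·611 + 2·382 = 12917.
Set Σw·x/Σw = 334: (12917 + 196w) = 334·(24 + w).
So w = (334·24 − 12917)/(196 − 334) = -4901/-138 ≈ 35.51.

w ≈ 35.5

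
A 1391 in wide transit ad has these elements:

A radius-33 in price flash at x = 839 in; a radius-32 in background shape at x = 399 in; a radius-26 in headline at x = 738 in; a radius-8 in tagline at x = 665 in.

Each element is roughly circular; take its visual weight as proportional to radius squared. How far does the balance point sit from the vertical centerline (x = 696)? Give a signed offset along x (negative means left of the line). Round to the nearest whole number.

Weights ∝ r²: price flash 33² = 1089, background shape 32² = 1024, headline 26² = 676, tagline 8² = 64; Σw = 2853.
x-moment: 1089·839 + 1024·399 + 676·738 + 64·665 = 1863695; centroid 1863695/2853 ≈ 653.24.
Difference: 653.24 − 696 ≈ -42.76.

≈ -43 in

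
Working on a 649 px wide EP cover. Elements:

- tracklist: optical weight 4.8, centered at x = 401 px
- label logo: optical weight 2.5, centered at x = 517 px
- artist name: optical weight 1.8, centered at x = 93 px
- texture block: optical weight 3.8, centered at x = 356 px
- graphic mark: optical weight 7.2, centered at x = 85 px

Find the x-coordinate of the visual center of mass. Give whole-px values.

Total weight = 4.8 + 2.5 + 1.8 + 3.8 + 7.2 = 20.1.
x-moment: 4.8·401 + 2.5·517 + 1.8·93 + 3.8·356 + 7.2·85 = 5349.5; centroid 5349.5/20.1 ≈ 266.14.

x ≈ 266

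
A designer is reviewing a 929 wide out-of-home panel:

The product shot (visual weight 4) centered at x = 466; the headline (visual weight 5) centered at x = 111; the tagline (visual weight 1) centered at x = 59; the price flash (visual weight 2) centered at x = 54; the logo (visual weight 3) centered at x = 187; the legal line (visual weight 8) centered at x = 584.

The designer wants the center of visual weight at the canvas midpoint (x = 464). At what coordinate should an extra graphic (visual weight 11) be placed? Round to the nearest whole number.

After adding the extra graphic, total weight = 4 + 5 + 1 + 2 + 3 + 8 + 11 = 34.
x: need Σw·x = 34·464 = 15776. Existing = 4·466 + 5·111 + 1·59 + 2·54 + 3·187 + 8·584 = 7819. Remainder 7957 / 11 ≈ 723.36.

x ≈ 723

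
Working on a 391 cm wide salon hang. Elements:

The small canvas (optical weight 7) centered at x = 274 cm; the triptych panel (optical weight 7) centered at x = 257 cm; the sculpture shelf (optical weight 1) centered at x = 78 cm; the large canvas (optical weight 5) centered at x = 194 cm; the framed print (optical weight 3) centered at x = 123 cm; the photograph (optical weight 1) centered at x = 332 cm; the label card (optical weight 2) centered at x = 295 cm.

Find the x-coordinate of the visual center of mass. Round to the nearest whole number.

Σw = 7 + 7 + 1 + 5 + 3 + 1 + 2 = 26.
Σw·x = 6056; x̄ = 6056/26 ≈ 232.92.

x ≈ 233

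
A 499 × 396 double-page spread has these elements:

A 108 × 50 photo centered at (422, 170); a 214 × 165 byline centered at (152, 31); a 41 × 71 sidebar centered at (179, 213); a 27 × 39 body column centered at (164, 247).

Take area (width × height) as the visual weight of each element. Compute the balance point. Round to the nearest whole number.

Areas: photo 108·50 = 5400, byline 214·165 = 35310, sidebar 41·71 = 2911, body column 27·39 = 1053. Total weight = 44674.
Σw·x = 5400·422 + 35310·152 + 2911·179 + 1053·164 = 8339681, so x̄ = 8339681/44674 ≈ 186.68.
Σw·y = 5400·170 + 35310·31 + 2911·213 + 1053·247 = 2892744, so ȳ = 2892744/44674 ≈ 64.75.

(187, 65)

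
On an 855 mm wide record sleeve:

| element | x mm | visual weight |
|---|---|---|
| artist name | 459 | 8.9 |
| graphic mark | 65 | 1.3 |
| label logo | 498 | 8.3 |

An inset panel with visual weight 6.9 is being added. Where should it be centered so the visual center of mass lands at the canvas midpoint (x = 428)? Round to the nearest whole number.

With the inset panel, Σw becomes 8.9 + 1.3 + 8.3 + 6.9 = 25.4.
x: need Σw·x = 25.4·428 = 10871.2. Existing = 8.9·459 + 1.3·65 + 8.3·498 = 8303.0. Remainder 2568.2 / 6.9 ≈ 372.20.

x ≈ 372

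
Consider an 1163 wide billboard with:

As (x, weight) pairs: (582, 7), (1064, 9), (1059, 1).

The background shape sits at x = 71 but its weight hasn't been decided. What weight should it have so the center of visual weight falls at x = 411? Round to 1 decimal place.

Fixed elements: Σw = 7 + 9 + 1 = 17, Σw·x = 7·582 + 9·1064 + 1·1059 = 14709.
Balance at x = 411 requires (14709 + w·71) / (17 + w) = 411.
So w = (411·17 − 14709)/(71 − 411) = -7722/-340 ≈ 22.71.

w ≈ 22.7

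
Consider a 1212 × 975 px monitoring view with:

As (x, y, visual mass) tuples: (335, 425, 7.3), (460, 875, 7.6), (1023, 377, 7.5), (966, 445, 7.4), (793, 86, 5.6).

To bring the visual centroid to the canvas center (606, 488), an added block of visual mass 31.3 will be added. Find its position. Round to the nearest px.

With the added block, Σw becomes 7.3 + 7.6 + 7.5 + 7.4 + 5.6 + 31.3 = 66.7.
x: need Σw·x = 66.7·606 = 40420.2. Existing = 7.3·335 + 7.6·460 + 7.5·1023 + 7.4·966 + 5.6·793 = 25203.2. Remainder 15217.0 / 31.3 ≈ 486.17.
y: need Σw·y = 66.7·488 = 32549.6. Existing = 7.3·425 + 7.6·875 + 7.5·377 + 7.4·445 + 5.6·86 = 16354.6. Remainder 16195.0 / 31.3 ≈ 517.41.

(486, 517)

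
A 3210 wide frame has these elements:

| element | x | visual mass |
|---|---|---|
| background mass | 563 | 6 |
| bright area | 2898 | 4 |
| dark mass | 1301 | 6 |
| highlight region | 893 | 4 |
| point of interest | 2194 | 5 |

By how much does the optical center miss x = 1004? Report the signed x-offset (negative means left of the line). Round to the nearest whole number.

≈ 489

Total weight = 6 + 4 + 6 + 4 + 5 = 25.
x-moment: 6·563 + 4·2898 + 6·1301 + 4·893 + 5·2194 = 37318; centroid 37318/25 ≈ 1492.72.
Against x = 1004, that's 1492.72 − 1004 = 488.72.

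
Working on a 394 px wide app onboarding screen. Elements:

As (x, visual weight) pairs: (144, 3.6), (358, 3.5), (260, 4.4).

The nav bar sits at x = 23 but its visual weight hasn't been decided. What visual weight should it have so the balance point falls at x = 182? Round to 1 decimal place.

w ≈ 5.2

Fixed elements: Σw = 3.6 + 3.5 + 4.4 = 11.5, Σw·x = 3.6·144 + 3.5·358 + 4.4·260 = 2915.4.
Balance at x = 182 requires (2915.4 + w·23) / (11.5 + w) = 182.
So w = (182·11.5 − 2915.4)/(23 − 182) = -822.4/-159 ≈ 5.17.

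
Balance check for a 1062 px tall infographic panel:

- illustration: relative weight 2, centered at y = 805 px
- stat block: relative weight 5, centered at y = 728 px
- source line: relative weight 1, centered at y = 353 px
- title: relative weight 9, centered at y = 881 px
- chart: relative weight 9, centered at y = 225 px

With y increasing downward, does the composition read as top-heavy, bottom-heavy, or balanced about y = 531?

bottom-heavy

Σw = 2 + 5 + 1 + 9 + 9 = 26.
Σw·y = 2·805 + 5·728 + 1·353 + 9·881 + 9·225 = 15557, so ȳ = 15557/26 ≈ 598.35.
598.3 vs midline 531 → bottom-heavy.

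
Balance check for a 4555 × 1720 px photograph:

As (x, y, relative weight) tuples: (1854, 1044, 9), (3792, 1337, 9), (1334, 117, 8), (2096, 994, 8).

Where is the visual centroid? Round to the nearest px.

Total weight = 9 + 9 + 8 + 8 = 34.
Σw·x = 9·1854 + 9·3792 + 8·1334 + 8·2096 = 78254, so x̄ = 78254/34 ≈ 2301.59.
Σw·y = 9·1044 + 9·1337 + 8·117 + 8·994 = 30317, so ȳ = 30317/34 ≈ 891.68.

(2302, 892)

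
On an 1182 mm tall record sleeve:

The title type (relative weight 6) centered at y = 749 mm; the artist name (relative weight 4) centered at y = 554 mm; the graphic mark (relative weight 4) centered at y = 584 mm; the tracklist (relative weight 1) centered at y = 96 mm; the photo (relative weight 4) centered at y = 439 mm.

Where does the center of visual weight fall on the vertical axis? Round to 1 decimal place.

Σw = 6 + 4 + 4 + 1 + 4 = 19.
Σw·y = 6·749 + 4·554 + 4·584 + 1·96 + 4·439 = 10898, so ȳ = 10898/19 ≈ 573.58.

y ≈ 573.6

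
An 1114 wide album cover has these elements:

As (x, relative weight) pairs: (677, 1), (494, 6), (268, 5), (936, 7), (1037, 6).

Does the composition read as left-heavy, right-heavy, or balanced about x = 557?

Total weight = 1 + 6 + 5 + 7 + 6 = 25.
x-moment: 1·677 + 6·494 + 5·268 + 7·936 + 6·1037 = 17755; centroid 17755/25 ≈ 710.20.
Since 710.2 is right of 557, the composition reads right-heavy.

right-heavy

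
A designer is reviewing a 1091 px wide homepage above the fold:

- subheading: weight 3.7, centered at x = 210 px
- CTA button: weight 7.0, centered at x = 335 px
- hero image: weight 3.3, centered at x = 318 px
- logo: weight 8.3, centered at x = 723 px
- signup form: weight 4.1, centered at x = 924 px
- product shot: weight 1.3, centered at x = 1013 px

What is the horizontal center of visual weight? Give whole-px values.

Weights sum to 3.7 + 7.0 + 3.3 + 8.3 + 4.1 + 1.3 = 27.7.
Σw·x = 3.7·210 + 7.0·335 + 3.3·318 + 8.3·723 + 4.1·924 + 1.3·1013 = 15277.6, so x̄ = 15277.6/27.7 ≈ 551.54.

x ≈ 552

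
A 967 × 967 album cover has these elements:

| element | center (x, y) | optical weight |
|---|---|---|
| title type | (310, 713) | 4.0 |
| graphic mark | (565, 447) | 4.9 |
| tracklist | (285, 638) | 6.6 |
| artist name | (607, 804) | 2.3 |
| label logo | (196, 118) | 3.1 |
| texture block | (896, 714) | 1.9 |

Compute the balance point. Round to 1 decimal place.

Weights sum to 4.0 + 4.9 + 6.6 + 2.3 + 3.1 + 1.9 = 22.8.
Σw·x = 4.0·310 + 4.9·565 + 6.6·285 + 2.3·607 + 3.1·196 + 1.9·896 = 9595.6, so x̄ = 9595.6/22.8 ≈ 420.86.
Σw·y = 4.0·713 + 4.9·447 + 6.6·638 + 2.3·804 + 3.1·118 + 1.9·714 = 12824.7, so ȳ = 12824.7/22.8 ≈ 562.49.

(420.9, 562.5)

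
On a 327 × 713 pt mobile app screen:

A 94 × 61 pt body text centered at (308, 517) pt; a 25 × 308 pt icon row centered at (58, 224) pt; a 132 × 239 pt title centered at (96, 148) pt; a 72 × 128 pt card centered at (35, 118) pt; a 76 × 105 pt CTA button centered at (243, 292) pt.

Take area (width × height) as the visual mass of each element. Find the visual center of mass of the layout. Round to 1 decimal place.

(120.7, 205.5)

Taking area as weight: body text 94·61 = 5734, icon row 25·308 = 7700, title 132·239 = 31548, card 72·128 = 9216, CTA button 76·105 = 7980. Sum 62178.
x: (5734·308 + 7700·58 + 31548·96 + 9216·35 + 7980·243) / 62178 = 7502980 / 62178 ≈ 120.67
y: (5734·517 + 7700·224 + 31548·148 + 9216·118 + 7980·292) / 62178 = 12776030 / 62178 ≈ 205.48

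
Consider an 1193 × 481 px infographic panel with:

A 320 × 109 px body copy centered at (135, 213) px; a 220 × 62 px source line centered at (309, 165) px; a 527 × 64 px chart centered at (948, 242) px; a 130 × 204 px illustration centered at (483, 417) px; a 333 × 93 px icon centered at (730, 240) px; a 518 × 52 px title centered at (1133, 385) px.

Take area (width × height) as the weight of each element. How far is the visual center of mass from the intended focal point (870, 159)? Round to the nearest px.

≈ 259 px

Areas → weights: body copy 320·109 = 34880, source line 220·62 = 13640, chart 527·64 = 33728, illustration 130·204 = 26520, icon 333·93 = 30969, title 518·52 = 26936; Σw = 166673.
Σw·x = 34880·135 + 13640·309 + 33728·948 + 26520·483 + 30969·730 + 26936·1133 = 106832722, so x̄ = 106832722/166673 ≈ 640.97.
Σw·y = 34880·213 + 13640·165 + 33728·242 + 26520·417 + 30969·240 + 26936·385 = 46703976, so ȳ = 46703976/166673 ≈ 280.21.
From (870, 159): dx = -229.03, dy = 121.21, so the distance is √(dx²+dy²) ≈ 259.13.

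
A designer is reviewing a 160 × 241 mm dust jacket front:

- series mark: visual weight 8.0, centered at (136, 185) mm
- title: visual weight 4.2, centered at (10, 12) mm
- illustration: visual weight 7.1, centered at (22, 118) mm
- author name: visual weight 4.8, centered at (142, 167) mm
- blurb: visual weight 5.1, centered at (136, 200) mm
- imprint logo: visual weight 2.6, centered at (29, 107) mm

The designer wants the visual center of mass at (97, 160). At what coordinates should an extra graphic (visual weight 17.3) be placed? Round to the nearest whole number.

(117, 196)

After adding the extra graphic, total weight = 8.0 + 4.2 + 7.1 + 4.8 + 5.1 + 2.6 + 17.3 = 49.1.
Along x: (2736.8 + 17.3·x) / 49.1 = 97 (existing moment 8.0·136 + 4.2·10 + 7.1·22 + 4.8·142 + 5.1·136 + 2.6·29 = 2736.8) ⇒ x = (4762.7 − 2736.8) / 17.3 ≈ 117.10.
Along y: (4468.0 + 17.3·y) / 49.1 = 160 (existing moment 8.0·185 + 4.2·12 + 7.1·118 + 4.8·167 + 5.1·200 + 2.6·107 = 4468.0) ⇒ y = (7856.0 − 4468.0) / 17.3 ≈ 195.84.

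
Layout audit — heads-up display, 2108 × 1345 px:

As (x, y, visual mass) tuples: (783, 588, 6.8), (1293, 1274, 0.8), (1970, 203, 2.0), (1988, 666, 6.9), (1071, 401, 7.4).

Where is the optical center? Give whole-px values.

(1336, 543)

Weights sum to 6.8 + 0.8 + 2.0 + 6.9 + 7.4 = 23.9.
x: (6.8·783 + 0.8·1293 + 2.0·1970 + 6.9·1988 + 7.4·1071) / 23.9 = 31941.4 / 23.9 ≈ 1336.46
y: (6.8·588 + 0.8·1274 + 2.0·203 + 6.9·666 + 7.4·401) / 23.9 = 12986.4 / 23.9 ≈ 543.36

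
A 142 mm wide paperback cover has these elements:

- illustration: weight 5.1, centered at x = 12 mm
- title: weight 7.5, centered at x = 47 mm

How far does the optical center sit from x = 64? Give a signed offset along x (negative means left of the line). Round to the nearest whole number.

Total weight = 5.1 + 7.5 = 12.6.
Σw·x = 5.1·12 + 7.5·47 = 413.7, so x̄ = 413.7/12.6 ≈ 32.83.
Against x = 64, that's 32.83 − 64 = -31.17.

≈ -31 mm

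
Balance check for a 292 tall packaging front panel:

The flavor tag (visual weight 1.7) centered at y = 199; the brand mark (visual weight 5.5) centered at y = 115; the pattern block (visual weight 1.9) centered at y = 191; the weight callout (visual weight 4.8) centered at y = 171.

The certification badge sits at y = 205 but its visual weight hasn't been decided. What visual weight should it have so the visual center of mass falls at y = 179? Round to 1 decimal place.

Fixed elements: Σw = 1.7 + 5.5 + 1.9 + 4.8 = 13.9, Σw·y = 1.7·199 + 5.5·115 + 1.9·191 + 4.8·171 = 2154.5.
Set Σw·y/Σw = 179: (2154.5 + 205w) = 179·(13.9 + w).
Rearranging, w·(205 − 179) = 179·13.9 − 2154.5 = 333.6, so w ≈ 333.6/26 = 12.83.

w ≈ 12.8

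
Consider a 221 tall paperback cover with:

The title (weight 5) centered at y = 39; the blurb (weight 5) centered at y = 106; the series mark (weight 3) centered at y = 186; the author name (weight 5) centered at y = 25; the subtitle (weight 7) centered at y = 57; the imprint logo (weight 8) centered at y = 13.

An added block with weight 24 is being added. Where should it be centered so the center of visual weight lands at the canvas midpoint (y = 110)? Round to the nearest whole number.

y ≈ 182

New total weight: (5 + 5 + 3 + 5 + 7 + 8) + 24 = 57.
y: target moment 57×110 = 6270; current 5·39 + 5·106 + 3·186 + 5·25 + 7·57 + 8·13 = 1911; the added block supplies 4359, so y = 4359/24 ≈ 181.62.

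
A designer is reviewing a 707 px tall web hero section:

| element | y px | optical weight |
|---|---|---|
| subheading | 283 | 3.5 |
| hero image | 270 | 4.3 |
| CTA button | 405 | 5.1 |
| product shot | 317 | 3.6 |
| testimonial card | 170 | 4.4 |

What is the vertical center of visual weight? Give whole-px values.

y ≈ 292

Σw = 3.5 + 4.3 + 5.1 + 3.6 + 4.4 = 20.9.
y: (3.5·283 + 4.3·270 + 5.1·405 + 3.6·317 + 4.4·170) / 20.9 = 6106.2 / 20.9 ≈ 292.16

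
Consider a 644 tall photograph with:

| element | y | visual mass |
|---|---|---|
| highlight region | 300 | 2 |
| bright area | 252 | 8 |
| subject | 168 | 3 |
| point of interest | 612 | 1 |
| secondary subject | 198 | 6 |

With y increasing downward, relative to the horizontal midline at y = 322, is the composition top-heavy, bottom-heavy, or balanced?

top-heavy

Total weight = 2 + 8 + 3 + 1 + 6 = 20.
y-moment: 2·300 + 8·252 + 3·168 + 1·612 + 6·198 = 4920; centroid 4920/20 ≈ 246.00.
246.0 vs midline 322 → top-heavy.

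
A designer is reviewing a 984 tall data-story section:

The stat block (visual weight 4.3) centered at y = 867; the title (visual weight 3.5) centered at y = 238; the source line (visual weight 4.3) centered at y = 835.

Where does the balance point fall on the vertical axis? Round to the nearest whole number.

y ≈ 674

Weights sum to 4.3 + 3.5 + 4.3 = 12.1.
y-moment: 4.3·867 + 3.5·238 + 4.3·835 = 8151.6; centroid 8151.6/12.1 ≈ 673.69.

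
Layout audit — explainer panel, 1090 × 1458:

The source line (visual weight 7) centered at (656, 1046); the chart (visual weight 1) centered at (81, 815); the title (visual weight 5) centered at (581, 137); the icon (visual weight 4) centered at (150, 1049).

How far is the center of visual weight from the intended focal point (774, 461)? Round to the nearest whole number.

Σw = 7 + 1 + 5 + 4 = 17.
x-moment: 7·656 + 1·81 + 5·581 + 4·150 = 8178; centroid 8178/17 ≈ 481.06.
y-moment: 7·1046 + 1·815 + 5·137 + 4·1049 = 13018; centroid 13018/17 ≈ 765.76.
Relative to (774, 461): Δ = (-292.94, 304.76); |Δ| = √(-292.94² + 304.76²) ≈ 422.72.

≈ 423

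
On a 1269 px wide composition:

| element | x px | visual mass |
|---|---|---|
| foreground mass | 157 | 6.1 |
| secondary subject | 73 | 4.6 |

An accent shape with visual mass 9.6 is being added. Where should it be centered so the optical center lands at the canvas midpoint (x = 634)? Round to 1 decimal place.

x ≈ 1205.9

After adding the accent shape, total weight = 6.1 + 4.6 + 9.6 = 20.3.
x: target moment 20.3×634 = 12870.2; current 6.1·157 + 4.6·73 = 1293.5; the accent shape supplies 11576.7, so x = 11576.7/9.6 ≈ 1205.91.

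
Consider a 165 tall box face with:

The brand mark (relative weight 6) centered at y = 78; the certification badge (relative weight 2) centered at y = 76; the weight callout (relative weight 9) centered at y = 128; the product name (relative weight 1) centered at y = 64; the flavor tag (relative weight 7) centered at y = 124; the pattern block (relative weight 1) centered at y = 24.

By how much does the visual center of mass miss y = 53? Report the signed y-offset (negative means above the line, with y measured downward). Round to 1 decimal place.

Weights sum to 6 + 2 + 9 + 1 + 7 + 1 = 26.
y: moment 2728 / weight 26 ≈ 104.92
Against y = 53, that's 104.92 − 53 = 51.92.

≈ 51.9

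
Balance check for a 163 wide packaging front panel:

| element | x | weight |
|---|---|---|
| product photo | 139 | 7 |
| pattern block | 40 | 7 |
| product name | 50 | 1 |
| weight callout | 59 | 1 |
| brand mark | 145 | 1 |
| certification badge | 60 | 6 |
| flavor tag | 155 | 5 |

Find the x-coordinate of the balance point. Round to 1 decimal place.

Σw = 7 + 7 + 1 + 1 + 1 + 6 + 5 = 28.
Σw·x = 2642; x̄ = 2642/28 ≈ 94.36.

x ≈ 94.4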